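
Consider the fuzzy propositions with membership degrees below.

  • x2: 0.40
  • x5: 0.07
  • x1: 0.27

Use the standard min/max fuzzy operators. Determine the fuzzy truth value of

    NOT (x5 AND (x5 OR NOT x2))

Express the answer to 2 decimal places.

NOT x2 = 1 − 0.40 = 0.60
x5 OR NOT x2 = max(a, b) on (0.07, 0.60) = 0.60
x5 AND (x5 OR NOT x2) = min(a, b) on (0.07, 0.60) = 0.07
NOT (x5 AND (x5 OR NOT x2)) = 1 − 0.07 = 0.93

0.93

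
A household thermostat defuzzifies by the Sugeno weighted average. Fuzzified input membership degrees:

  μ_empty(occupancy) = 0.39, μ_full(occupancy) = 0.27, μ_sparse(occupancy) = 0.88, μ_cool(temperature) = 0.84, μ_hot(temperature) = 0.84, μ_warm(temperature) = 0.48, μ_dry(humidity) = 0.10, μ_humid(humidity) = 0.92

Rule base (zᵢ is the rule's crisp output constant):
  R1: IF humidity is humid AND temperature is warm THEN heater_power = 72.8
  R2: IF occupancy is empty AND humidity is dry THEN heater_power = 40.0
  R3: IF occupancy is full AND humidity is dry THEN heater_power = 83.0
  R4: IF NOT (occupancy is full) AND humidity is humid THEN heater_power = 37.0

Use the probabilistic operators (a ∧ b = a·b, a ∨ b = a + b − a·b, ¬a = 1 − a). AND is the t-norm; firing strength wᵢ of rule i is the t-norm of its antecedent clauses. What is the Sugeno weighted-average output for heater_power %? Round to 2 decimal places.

R1 (z=72.8): humid=0.92, warm=0.48; AND[a·b] → w = 0.4416
R2 (z=40.0): empty=0.39, dry=0.10; AND[a·b] → w = 0.0390
R3 (z=83.0): full=0.27, dry=0.10; AND[a·b] → w = 0.0270
R4 (z=37.0): ¬full=1−0.27=0.73, humid=0.92; AND[a·b] → w = 0.6716
Weighted average = (0.4416·72.8 + 0.0390·40.0 + 0.0270·83.0 + 0.6716·37.0) / (0.4416 + 0.0390 + 0.0270 + 0.6716)
  = 60.7987 / 1.1792 = 51.56

51.56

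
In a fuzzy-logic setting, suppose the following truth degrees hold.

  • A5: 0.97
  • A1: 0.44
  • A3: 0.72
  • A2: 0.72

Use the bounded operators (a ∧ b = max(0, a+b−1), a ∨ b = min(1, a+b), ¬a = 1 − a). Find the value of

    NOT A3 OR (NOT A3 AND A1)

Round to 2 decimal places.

0.28

NOT A3 = 1 − 0.72 = 0.28
NOT A3 = 1 − 0.72 = 0.28
NOT A3 AND A1 = max(0, a+b−1) on (0.28, 0.44) = 0.00
NOT A3 OR (NOT A3 AND A1) = min(1, a+b) on (0.28, 0.00) = 0.28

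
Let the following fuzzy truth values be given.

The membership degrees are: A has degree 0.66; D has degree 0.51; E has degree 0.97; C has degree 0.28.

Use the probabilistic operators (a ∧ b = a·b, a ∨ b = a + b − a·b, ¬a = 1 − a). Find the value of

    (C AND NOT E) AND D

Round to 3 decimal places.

NOT E = 1 − 0.9700 = 0.0300
C AND NOT E = a·b on (0.2800, 0.0300) = 0.0084
(C AND NOT E) AND D = a·b on (0.0084, 0.5100) = 0.0043

0.004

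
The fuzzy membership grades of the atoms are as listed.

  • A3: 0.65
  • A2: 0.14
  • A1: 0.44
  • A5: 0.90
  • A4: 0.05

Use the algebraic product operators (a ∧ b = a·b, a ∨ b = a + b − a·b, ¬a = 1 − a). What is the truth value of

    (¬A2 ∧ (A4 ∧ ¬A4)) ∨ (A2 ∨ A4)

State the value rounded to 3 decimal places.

¬A2 = 1 − 0.1400 = 0.8600
¬A4 = 1 − 0.0500 = 0.9500
A4 ∧ ¬A4 = a·b on (0.0500, 0.9500) = 0.0475
¬A2 ∧ (A4 ∧ ¬A4) = a·b on (0.8600, 0.0475) = 0.0408
A2 ∨ A4 = a + b − a·b on (0.1400, 0.0500) = 0.1830
(¬A2 ∧ (A4 ∧ ¬A4)) ∨ (A2 ∨ A4) = a + b − a·b on (0.0408, 0.1830) = 0.2164

0.216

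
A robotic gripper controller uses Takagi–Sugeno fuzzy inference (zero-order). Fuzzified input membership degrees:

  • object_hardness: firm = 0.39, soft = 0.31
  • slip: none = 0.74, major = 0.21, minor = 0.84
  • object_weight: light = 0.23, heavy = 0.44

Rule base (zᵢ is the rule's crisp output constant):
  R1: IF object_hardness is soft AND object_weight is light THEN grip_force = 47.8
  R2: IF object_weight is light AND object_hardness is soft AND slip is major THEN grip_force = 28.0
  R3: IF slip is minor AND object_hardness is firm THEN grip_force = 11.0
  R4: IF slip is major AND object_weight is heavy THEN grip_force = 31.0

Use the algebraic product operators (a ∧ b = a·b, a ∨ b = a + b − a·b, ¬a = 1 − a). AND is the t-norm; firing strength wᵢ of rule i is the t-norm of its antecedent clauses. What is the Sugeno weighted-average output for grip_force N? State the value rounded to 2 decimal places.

R1 (z=47.8): soft=0.31, light=0.23; AND[a·b] → w = 0.0713
R2 (z=28.0): light=0.23, soft=0.31, major=0.21; AND[a·b] → w = 0.0150
R3 (z=11.0): minor=0.84, firm=0.39; AND[a·b] → w = 0.3276
R4 (z=31.0): major=0.21, heavy=0.44; AND[a·b] → w = 0.0924
Weighted average = (0.0713·47.8 + 0.0150·28.0 + 0.3276·11.0 + 0.0924·31.0) / (0.0713 + 0.0150 + 0.3276 + 0.0924)
  = 10.2954 / 0.5063 = 20.34

20.34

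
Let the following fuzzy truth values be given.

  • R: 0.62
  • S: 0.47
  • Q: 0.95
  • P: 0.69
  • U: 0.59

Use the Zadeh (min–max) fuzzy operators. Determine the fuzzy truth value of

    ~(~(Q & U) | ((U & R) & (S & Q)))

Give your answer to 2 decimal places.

0.53

Q & U = min(a, b) on (0.95, 0.59) = 0.59
~(Q & U) = 1 − 0.59 = 0.41
U & R = min(a, b) on (0.59, 0.62) = 0.59
S & Q = min(a, b) on (0.47, 0.95) = 0.47
(U & R) & (S & Q) = min(a, b) on (0.59, 0.47) = 0.47
~(Q & U) | ((U & R) & (S & Q)) = max(a, b) on (0.41, 0.47) = 0.47
~(~(Q & U) | ((U & R) & (S & Q))) = 1 − 0.47 = 0.53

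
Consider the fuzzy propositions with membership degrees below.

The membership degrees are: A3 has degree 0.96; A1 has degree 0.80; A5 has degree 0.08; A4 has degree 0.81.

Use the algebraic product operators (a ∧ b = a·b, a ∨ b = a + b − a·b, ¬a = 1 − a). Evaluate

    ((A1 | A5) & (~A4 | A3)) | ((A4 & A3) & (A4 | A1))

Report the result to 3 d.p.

0.947

A1 | A5 = a + b − a·b on (0.8000, 0.0800) = 0.8160
~A4 = 1 − 0.8100 = 0.1900
~A4 | A3 = a + b − a·b on (0.1900, 0.9600) = 0.9676
(A1 | A5) & (~A4 | A3) = a·b on (0.8160, 0.9676) = 0.7896
A4 & A3 = a·b on (0.8100, 0.9600) = 0.7776
A4 | A1 = a + b − a·b on (0.8100, 0.8000) = 0.9620
(A4 & A3) & (A4 | A1) = a·b on (0.7776, 0.9620) = 0.7481
((A1 | A5) & (~A4 | A3)) | ((A4 & A3) & (A4 | A1)) = a + b − a·b on (0.7896, 0.7481) = 0.9470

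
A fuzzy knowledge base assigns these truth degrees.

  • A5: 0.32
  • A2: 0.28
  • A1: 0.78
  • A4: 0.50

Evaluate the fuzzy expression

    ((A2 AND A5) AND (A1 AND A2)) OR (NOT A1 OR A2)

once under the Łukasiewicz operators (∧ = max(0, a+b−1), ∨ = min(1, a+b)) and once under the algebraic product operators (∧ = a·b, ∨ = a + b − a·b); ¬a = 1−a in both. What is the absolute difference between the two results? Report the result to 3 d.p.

Under Łukasiewicz:
  A2 AND A5 = max(0, a+b−1) on (0.28, 0.32) = 0.00
  A1 AND A2 = max(0, a+b−1) on (0.78, 0.28) = 0.06
  (A2 AND A5) AND (A1 AND A2) = max(0, a+b−1) on (0.00, 0.06) = 0.00
  NOT A1 = 1 − 0.78 = 0.22
  NOT A1 OR A2 = min(1, a+b) on (0.22, 0.28) = 0.50
  ((A2 AND A5) AND (A1 AND A2)) OR (NOT A1 OR A2) = min(1, a+b) on (0.00, 0.50) = 0.50
  → value = 0.5000
Under algebraic product:
  A2 AND A5 = a·b on (0.2800, 0.3200) = 0.0896
  A1 AND A2 = a·b on (0.7800, 0.2800) = 0.2184
  (A2 AND A5) AND (A1 AND A2) = a·b on (0.0896, 0.2184) = 0.0196
  NOT A1 = 1 − 0.7800 = 0.2200
  NOT A1 OR A2 = a + b − a·b on (0.2200, 0.2800) = 0.4384
  ((A2 AND A5) AND (A1 AND A2)) OR (NOT A1 OR A2) = a + b − a·b on (0.0196, 0.4384) = 0.4494
  → value = 0.4494
|0.5000 − 0.4494| = 0.051

0.051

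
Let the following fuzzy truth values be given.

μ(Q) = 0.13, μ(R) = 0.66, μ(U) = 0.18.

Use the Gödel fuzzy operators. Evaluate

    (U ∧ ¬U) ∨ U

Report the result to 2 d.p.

¬U = 1 − 0.18 = 0.82
U ∧ ¬U = min(a, b) on (0.18, 0.82) = 0.18
(U ∧ ¬U) ∨ U = max(a, b) on (0.18, 0.18) = 0.18

0.18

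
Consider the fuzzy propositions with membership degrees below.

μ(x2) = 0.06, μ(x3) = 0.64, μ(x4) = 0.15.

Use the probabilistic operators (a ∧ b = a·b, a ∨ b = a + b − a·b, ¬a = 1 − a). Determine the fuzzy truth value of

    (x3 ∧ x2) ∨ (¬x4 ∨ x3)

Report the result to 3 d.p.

0.948

x3 ∧ x2 = a·b on (0.6400, 0.0600) = 0.0384
¬x4 = 1 − 0.1500 = 0.8500
¬x4 ∨ x3 = a + b − a·b on (0.8500, 0.6400) = 0.9460
(x3 ∧ x2) ∨ (¬x4 ∨ x3) = a + b − a·b on (0.0384, 0.9460) = 0.9481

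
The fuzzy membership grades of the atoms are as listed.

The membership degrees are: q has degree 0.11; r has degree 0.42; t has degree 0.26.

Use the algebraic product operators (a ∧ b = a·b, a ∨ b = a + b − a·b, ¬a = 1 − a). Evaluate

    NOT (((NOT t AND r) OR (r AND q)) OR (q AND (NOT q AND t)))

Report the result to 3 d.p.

NOT t = 1 − 0.2600 = 0.7400
NOT t AND r = a·b on (0.7400, 0.4200) = 0.3108
r AND q = a·b on (0.4200, 0.1100) = 0.0462
(NOT t AND r) OR (r AND q) = a + b − a·b on (0.3108, 0.0462) = 0.3426
NOT q = 1 − 0.1100 = 0.8900
NOT q AND t = a·b on (0.8900, 0.2600) = 0.2314
q AND (NOT q AND t) = a·b on (0.1100, 0.2314) = 0.0255
((NOT t AND r) OR (r AND q)) OR (q AND (NOT q AND t)) = a + b − a·b on (0.3426, 0.0255) = 0.3594
NOT (((NOT t AND r) OR (r AND q)) OR (q AND (NOT q AND t))) = 1 − 0.3594 = 0.6406

0.641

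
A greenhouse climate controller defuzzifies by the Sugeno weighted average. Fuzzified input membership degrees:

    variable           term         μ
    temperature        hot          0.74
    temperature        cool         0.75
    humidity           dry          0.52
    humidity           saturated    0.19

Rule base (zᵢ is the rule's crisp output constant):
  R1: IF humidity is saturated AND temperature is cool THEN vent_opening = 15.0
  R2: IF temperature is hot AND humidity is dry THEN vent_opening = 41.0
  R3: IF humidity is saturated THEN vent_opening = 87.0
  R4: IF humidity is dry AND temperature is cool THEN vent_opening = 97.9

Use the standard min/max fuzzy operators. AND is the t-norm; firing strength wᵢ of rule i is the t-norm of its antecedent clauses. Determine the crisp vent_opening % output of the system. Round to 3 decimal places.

R1 (z=15.0): saturated=0.19, cool=0.75; AND[min(a, b)] → w = 0.19
R2 (z=41.0): hot=0.74, dry=0.52; AND[min(a, b)] → w = 0.52
R3 (z=87.0): saturated=0.19 → w = 0.19
R4 (z=97.9): dry=0.52, cool=0.75; AND[min(a, b)] → w = 0.52
Weighted average = (0.19·15.0 + 0.52·41.0 + 0.19·87.0 + 0.52·97.9) / (0.19 + 0.52 + 0.19 + 0.52)
  = 91.6080 / 1.4200 = 64.513

64.513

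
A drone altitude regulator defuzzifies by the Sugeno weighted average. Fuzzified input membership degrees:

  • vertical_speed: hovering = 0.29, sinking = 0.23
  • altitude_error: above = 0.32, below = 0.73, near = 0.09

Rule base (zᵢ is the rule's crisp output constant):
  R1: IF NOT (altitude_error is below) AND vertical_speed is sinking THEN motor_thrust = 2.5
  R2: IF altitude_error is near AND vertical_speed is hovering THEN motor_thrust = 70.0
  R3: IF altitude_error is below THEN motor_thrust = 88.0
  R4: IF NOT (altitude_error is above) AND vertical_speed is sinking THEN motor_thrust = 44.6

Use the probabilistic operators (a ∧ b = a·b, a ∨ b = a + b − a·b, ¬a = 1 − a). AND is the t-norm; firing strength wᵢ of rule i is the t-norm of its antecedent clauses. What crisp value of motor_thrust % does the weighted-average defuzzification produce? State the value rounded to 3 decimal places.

R1 (z=2.5): ¬below=1−0.73=0.27, sinking=0.23; AND[a·b] → w = 0.0621
R2 (z=70.0): near=0.09, hovering=0.29; AND[a·b] → w = 0.0261
R3 (z=88.0): below=0.73 → w = 0.7300
R4 (z=44.6): ¬above=1−0.32=0.68, sinking=0.23; AND[a·b] → w = 0.1564
Weighted average = (0.0621·2.5 + 0.0261·70.0 + 0.7300·88.0 + 0.1564·44.6) / (0.0621 + 0.0261 + 0.7300 + 0.1564)
  = 73.1977 / 0.9746 = 75.105

75.105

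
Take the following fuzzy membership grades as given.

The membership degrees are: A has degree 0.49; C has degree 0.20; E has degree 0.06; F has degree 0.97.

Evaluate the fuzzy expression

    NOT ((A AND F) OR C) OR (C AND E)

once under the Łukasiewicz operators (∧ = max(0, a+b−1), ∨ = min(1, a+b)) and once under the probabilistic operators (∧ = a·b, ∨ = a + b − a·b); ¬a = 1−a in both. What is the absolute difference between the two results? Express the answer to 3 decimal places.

0.087

Under Łukasiewicz:
  A AND F = max(0, a+b−1) on (0.49, 0.97) = 0.46
  (A AND F) OR C = min(1, a+b) on (0.46, 0.20) = 0.66
  NOT ((A AND F) OR C) = 1 − 0.66 = 0.34
  C AND E = max(0, a+b−1) on (0.20, 0.06) = 0.00
  NOT ((A AND F) OR C) OR (C AND E) = min(1, a+b) on (0.34, 0.00) = 0.34
  → value = 0.3400
Under probabilistic:
  A AND F = a·b on (0.4900, 0.9700) = 0.4753
  (A AND F) OR C = a + b − a·b on (0.4753, 0.2000) = 0.5802
  NOT ((A AND F) OR C) = 1 − 0.5802 = 0.4198
  C AND E = a·b on (0.2000, 0.0600) = 0.0120
  NOT ((A AND F) OR C) OR (C AND E) = a + b − a·b on (0.4198, 0.0120) = 0.4267
  → value = 0.4267
|0.3400 − 0.4267| = 0.087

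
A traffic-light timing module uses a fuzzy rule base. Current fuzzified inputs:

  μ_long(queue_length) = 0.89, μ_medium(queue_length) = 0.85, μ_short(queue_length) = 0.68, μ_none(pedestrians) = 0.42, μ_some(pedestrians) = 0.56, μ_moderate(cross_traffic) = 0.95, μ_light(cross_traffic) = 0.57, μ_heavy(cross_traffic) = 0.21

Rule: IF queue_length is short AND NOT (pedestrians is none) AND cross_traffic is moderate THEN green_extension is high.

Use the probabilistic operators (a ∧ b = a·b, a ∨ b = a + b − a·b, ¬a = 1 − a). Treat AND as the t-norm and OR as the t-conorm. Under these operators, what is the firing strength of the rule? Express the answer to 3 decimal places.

firing strength: short=0.68, ¬none=1−0.42=0.58, moderate=0.95; AND[a·b] → w = 0.3747

0.375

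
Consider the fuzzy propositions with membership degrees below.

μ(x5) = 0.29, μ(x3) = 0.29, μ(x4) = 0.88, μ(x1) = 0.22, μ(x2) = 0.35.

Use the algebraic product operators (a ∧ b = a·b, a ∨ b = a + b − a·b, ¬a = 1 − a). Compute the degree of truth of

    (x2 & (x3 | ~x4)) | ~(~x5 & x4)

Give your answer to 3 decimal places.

~x4 = 1 − 0.8800 = 0.1200
x3 | ~x4 = a + b − a·b on (0.2900, 0.1200) = 0.3752
x2 & (x3 | ~x4) = a·b on (0.3500, 0.3752) = 0.1313
~x5 = 1 − 0.2900 = 0.7100
~x5 & x4 = a·b on (0.7100, 0.8800) = 0.6248
~(~x5 & x4) = 1 − 0.6248 = 0.3752
(x2 & (x3 | ~x4)) | ~(~x5 & x4) = a + b − a·b on (0.1313, 0.3752) = 0.4572

0.457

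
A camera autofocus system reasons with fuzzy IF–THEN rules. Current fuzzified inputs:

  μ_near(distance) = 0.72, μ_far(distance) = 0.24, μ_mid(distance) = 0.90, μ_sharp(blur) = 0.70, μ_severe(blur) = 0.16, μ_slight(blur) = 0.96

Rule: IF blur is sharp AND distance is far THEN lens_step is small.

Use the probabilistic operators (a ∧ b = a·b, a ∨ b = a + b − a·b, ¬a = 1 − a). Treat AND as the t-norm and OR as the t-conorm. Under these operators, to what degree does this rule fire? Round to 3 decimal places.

firing strength: sharp=0.70, far=0.24; AND[a·b] → w = 0.1680

0.168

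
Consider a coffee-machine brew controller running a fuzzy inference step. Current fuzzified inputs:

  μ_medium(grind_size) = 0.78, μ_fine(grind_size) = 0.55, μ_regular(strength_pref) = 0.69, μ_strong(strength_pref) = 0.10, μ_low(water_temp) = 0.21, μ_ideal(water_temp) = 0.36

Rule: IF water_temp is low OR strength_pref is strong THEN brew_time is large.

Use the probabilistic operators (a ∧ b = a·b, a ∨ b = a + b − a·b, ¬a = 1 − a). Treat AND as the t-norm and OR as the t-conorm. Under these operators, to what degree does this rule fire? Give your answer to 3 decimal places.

firing strength: low=0.21, strong=0.10; OR[a + b − a·b] → w = 0.2890

0.289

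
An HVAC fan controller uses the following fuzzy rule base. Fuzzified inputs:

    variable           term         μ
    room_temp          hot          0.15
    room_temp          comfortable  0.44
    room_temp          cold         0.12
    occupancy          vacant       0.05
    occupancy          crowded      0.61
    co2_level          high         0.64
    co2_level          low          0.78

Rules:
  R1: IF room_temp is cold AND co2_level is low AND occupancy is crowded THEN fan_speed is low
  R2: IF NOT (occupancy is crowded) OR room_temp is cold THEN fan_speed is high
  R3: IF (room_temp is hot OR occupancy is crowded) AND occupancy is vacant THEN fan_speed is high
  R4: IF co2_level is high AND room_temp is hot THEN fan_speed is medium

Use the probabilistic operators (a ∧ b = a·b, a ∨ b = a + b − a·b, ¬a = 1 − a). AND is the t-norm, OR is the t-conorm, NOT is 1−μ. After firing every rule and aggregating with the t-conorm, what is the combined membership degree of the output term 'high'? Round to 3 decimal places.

R1: cold=0.12, low=0.78, crowded=0.61; AND[a·b] → w = 0.0571
R2: ¬crowded=1−0.61=0.39, cold=0.12; OR[a + b − a·b] → w = 0.4632
R3: (hot=0.15 OR crowded=0.61) = 0.6685; AND[a·b] with vacant=0.05 → w = 0.0334
R4: high=0.64, hot=0.15; AND[a·b] → w = 0.0960
Rules with consequent 'high': {R2, R3} → strengths 0.4632, 0.0334
Aggregate via t-conorm [a + b − a·b]: 0.4811

0.481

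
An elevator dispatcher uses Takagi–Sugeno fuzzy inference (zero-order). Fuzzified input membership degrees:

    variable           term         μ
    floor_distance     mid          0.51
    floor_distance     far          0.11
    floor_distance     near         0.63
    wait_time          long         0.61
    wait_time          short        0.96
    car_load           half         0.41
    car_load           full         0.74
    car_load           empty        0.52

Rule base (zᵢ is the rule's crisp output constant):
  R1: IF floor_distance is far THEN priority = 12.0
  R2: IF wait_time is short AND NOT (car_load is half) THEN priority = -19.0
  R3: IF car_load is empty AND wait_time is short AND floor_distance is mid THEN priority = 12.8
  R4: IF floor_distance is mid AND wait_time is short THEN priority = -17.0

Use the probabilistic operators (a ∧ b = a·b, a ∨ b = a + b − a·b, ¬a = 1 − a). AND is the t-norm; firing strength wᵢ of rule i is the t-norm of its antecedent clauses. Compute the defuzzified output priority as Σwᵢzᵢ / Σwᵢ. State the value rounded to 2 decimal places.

R1 (z=12.0): far=0.11 → w = 0.1100
R2 (z=-19.0): short=0.96, ¬half=1−0.41=0.59; AND[a·b] → w = 0.5664
R3 (z=12.8): empty=0.52, short=0.96, mid=0.51; AND[a·b] → w = 0.2546
R4 (z=-17.0): mid=0.51, short=0.96; AND[a·b] → w = 0.4896
Weighted average = (0.1100·12.0 + 0.5664·-19.0 + 0.2546·12.8 + 0.4896·-17.0) / (0.1100 + 0.5664 + 0.2546 + 0.4896)
  = -14.5060 / 1.4206 = -10.21

-10.21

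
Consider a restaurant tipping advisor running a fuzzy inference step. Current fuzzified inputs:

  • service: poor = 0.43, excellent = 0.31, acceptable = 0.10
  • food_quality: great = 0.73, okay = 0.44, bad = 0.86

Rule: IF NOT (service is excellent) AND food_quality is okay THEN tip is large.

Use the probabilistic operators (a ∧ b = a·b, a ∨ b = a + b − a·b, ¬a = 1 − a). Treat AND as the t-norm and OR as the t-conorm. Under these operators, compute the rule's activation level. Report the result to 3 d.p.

0.304

firing strength: ¬excellent=1−0.31=0.69, okay=0.44; AND[a·b] → w = 0.3036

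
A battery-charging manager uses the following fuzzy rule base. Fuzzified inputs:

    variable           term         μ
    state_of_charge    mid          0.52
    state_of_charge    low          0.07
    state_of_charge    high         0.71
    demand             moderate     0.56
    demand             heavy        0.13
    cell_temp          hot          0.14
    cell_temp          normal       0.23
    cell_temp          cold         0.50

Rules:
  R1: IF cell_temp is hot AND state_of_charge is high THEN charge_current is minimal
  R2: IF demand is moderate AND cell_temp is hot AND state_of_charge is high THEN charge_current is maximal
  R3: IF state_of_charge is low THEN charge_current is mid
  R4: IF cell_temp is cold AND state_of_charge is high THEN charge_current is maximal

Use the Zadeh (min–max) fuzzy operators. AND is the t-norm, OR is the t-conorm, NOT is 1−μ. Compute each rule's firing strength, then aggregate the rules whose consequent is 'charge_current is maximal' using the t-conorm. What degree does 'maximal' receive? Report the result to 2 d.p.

R1: hot=0.14, high=0.71; AND[min(a, b)] → w = 0.14
R2: moderate=0.56, hot=0.14, high=0.71; AND[min(a, b)] → w = 0.14
R3: low=0.07 → w = 0.07
R4: cold=0.50, high=0.71; AND[min(a, b)] → w = 0.50
Rules with consequent 'maximal': {R2, R4} → strengths 0.14, 0.50
Aggregate via t-conorm [max(a, b)]: 0.50

0.50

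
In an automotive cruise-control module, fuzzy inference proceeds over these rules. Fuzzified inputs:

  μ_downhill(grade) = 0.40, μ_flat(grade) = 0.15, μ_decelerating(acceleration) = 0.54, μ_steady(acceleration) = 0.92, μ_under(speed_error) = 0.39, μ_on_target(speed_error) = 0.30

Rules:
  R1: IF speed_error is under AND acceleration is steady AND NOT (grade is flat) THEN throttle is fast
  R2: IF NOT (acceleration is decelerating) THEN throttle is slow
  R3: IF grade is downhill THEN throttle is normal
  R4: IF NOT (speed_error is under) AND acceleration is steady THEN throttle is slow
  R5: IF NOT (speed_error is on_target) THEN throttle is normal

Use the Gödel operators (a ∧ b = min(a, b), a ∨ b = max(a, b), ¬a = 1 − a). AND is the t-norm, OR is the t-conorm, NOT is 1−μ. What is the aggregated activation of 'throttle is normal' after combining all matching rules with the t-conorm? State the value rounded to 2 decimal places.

R1: under=0.39, steady=0.92, ¬flat=1−0.15=0.85; AND[min(a, b)] → w = 0.39
R2: ¬decelerating=1−0.54=0.46 → w = 0.46
R3: downhill=0.40 → w = 0.40
R4: ¬under=1−0.39=0.61, steady=0.92; AND[min(a, b)] → w = 0.61
R5: ¬on_target=1−0.30=0.70 → w = 0.70
Rules with consequent 'normal': {R3, R5} → strengths 0.40, 0.70
Aggregate via t-conorm [max(a, b)]: 0.70

0.70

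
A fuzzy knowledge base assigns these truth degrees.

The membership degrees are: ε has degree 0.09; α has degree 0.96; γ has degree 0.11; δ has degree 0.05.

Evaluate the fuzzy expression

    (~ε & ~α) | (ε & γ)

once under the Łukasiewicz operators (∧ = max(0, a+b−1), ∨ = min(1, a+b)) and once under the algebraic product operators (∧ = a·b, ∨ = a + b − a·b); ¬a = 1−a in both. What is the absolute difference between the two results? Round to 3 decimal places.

Under Łukasiewicz:
  ~ε = 1 − 0.09 = 0.91
  ~α = 1 − 0.96 = 0.04
  ~ε & ~α = max(0, a+b−1) on (0.91, 0.04) = 0.00
  ε & γ = max(0, a+b−1) on (0.09, 0.11) = 0.00
  (~ε & ~α) | (ε & γ) = min(1, a+b) on (0.00, 0.00) = 0.00
  → value = 0.0000
Under algebraic product:
  ~ε = 1 − 0.0900 = 0.9100
  ~α = 1 − 0.9600 = 0.0400
  ~ε & ~α = a·b on (0.9100, 0.0400) = 0.0364
  ε & γ = a·b on (0.0900, 0.1100) = 0.0099
  (~ε & ~α) | (ε & γ) = a + b − a·b on (0.0364, 0.0099) = 0.0459
  → value = 0.0459
|0.0000 − 0.0459| = 0.046

0.046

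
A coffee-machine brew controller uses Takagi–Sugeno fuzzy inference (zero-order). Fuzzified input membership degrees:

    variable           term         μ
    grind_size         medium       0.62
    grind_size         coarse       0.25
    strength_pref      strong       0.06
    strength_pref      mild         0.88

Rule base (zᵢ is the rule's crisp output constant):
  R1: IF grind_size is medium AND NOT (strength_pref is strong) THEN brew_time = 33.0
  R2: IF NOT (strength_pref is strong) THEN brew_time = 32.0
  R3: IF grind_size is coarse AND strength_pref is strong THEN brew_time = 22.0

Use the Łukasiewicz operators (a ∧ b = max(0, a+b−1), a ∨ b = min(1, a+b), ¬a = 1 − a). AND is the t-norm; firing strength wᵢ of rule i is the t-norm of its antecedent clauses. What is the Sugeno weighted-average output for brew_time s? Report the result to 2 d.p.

32.37

R1 (z=33.0): medium=0.62, ¬strong=1−0.06=0.94; AND[max(0, a+b−1)] → w = 0.56
R2 (z=32.0): ¬strong=1−0.06=0.94 → w = 0.94
R3 (z=22.0): coarse=0.25, strong=0.06; AND[max(0, a+b−1)] → w = 0.00
Weighted average = (0.56·33.0 + 0.94·32.0 + 0.00·22.0) / (0.56 + 0.94 + 0.00)
  = 48.5600 / 1.5000 = 32.37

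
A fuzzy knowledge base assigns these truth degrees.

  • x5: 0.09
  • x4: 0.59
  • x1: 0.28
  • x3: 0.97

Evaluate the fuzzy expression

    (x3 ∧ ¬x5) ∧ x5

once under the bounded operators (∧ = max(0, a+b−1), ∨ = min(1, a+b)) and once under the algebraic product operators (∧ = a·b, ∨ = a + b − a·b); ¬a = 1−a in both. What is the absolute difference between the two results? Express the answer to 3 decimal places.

0.079

Under bounded:
  ¬x5 = 1 − 0.09 = 0.91
  x3 ∧ ¬x5 = max(0, a+b−1) on (0.97, 0.91) = 0.88
  (x3 ∧ ¬x5) ∧ x5 = max(0, a+b−1) on (0.88, 0.09) = 0.00
  → value = 0.0000
Under algebraic product:
  ¬x5 = 1 − 0.0900 = 0.9100
  x3 ∧ ¬x5 = a·b on (0.9700, 0.9100) = 0.8827
  (x3 ∧ ¬x5) ∧ x5 = a·b on (0.8827, 0.0900) = 0.0794
  → value = 0.0794
|0.0000 − 0.0794| = 0.079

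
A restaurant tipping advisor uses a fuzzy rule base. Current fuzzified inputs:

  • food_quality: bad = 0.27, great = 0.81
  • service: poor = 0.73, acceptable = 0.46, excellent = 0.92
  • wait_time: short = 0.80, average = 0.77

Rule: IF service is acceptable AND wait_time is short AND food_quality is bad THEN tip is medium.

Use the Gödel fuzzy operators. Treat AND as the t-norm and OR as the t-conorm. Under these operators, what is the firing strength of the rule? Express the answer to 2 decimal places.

firing strength: acceptable=0.46, short=0.80, bad=0.27; AND[min(a, b)] → w = 0.27

0.27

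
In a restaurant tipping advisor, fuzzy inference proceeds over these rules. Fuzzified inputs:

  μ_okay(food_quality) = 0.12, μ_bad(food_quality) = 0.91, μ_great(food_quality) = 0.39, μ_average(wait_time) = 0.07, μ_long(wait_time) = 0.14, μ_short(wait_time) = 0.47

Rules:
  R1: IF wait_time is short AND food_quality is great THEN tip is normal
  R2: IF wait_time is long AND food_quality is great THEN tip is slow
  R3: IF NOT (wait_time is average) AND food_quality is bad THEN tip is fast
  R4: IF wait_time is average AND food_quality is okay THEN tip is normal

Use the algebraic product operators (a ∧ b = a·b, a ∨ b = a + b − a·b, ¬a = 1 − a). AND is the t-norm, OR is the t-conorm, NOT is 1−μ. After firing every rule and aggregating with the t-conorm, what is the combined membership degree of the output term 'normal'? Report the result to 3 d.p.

0.190

R1: short=0.47, great=0.39; AND[a·b] → w = 0.1833
R2: long=0.14, great=0.39; AND[a·b] → w = 0.0546
R3: ¬average=1−0.07=0.93, bad=0.91; AND[a·b] → w = 0.8463
R4: average=0.07, okay=0.12; AND[a·b] → w = 0.0084
Rules with consequent 'normal': {R1, R4} → strengths 0.1833, 0.0084
Aggregate via t-conorm [a + b − a·b]: 0.1902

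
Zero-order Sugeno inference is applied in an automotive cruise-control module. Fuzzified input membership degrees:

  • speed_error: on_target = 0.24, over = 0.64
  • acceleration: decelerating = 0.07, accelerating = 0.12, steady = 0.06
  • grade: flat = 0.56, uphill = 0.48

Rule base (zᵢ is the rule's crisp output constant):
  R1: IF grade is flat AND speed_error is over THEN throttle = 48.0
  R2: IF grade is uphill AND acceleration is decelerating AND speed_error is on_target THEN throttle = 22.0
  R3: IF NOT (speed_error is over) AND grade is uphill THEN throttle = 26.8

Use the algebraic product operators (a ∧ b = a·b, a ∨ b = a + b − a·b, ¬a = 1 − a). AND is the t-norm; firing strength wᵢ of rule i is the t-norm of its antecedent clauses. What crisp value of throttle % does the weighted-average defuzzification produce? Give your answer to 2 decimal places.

40.82

R1 (z=48.0): flat=0.56, over=0.64; AND[a·b] → w = 0.3584
R2 (z=22.0): uphill=0.48, decelerating=0.07, on_target=0.24; AND[a·b] → w = 0.0081
R3 (z=26.8): ¬over=1−0.64=0.36, uphill=0.48; AND[a·b] → w = 0.1728
Weighted average = (0.3584·48.0 + 0.0081·22.0 + 0.1728·26.8) / (0.3584 + 0.0081 + 0.1728)
  = 22.0116 / 0.5393 = 40.82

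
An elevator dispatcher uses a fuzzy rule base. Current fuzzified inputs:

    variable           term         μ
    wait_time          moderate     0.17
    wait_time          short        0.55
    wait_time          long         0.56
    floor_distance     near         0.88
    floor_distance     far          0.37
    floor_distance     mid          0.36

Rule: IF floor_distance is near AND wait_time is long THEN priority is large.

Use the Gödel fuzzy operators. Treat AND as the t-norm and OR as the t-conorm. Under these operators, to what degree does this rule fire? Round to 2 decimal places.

firing strength: near=0.88, long=0.56; AND[min(a, b)] → w = 0.56

0.56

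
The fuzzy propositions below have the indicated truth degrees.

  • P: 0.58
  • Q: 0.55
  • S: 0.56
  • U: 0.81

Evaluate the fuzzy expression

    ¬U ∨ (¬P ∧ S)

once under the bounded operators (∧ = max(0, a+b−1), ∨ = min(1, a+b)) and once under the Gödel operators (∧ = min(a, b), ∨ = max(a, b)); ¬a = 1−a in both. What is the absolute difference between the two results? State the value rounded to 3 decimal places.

0.230

Under bounded:
  ¬U = 1 − 0.81 = 0.19
  ¬P = 1 − 0.58 = 0.42
  ¬P ∧ S = max(0, a+b−1) on (0.42, 0.56) = 0.00
  ¬U ∨ (¬P ∧ S) = min(1, a+b) on (0.19, 0.00) = 0.19
  → value = 0.1900
Under Gödel:
  ¬U = 1 − 0.81 = 0.19
  ¬P = 1 − 0.58 = 0.42
  ¬P ∧ S = min(a, b) on (0.42, 0.56) = 0.42
  ¬U ∨ (¬P ∧ S) = max(a, b) on (0.19, 0.42) = 0.42
  → value = 0.4200
|0.1900 − 0.4200| = 0.230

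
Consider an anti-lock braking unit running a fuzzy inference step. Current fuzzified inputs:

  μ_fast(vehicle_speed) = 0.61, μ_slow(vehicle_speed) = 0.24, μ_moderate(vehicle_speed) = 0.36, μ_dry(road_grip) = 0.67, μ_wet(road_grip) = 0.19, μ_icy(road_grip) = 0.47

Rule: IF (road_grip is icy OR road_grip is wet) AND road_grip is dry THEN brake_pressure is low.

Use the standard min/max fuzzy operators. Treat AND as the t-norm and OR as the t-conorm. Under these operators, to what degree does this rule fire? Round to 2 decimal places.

firing strength: (icy=0.47 OR wet=0.19) = 0.47; AND[min(a, b)] with dry=0.67 → w = 0.47

0.47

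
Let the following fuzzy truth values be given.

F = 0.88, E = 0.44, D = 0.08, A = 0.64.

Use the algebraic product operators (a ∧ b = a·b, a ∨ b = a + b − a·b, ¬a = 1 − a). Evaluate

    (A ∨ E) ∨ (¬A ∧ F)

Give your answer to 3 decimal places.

A ∨ E = a + b − a·b on (0.6400, 0.4400) = 0.7984
¬A = 1 − 0.6400 = 0.3600
¬A ∧ F = a·b on (0.3600, 0.8800) = 0.3168
(A ∨ E) ∨ (¬A ∧ F) = a + b − a·b on (0.7984, 0.3168) = 0.8623

0.862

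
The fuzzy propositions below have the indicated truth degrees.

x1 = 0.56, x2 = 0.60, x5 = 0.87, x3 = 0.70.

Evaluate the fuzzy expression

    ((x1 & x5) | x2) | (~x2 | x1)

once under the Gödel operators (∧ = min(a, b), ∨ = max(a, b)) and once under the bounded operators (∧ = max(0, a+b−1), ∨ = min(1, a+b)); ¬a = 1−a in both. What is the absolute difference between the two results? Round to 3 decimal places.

0.400

Under Gödel:
  x1 & x5 = min(a, b) on (0.56, 0.87) = 0.56
  (x1 & x5) | x2 = max(a, b) on (0.56, 0.60) = 0.60
  ~x2 = 1 − 0.60 = 0.40
  ~x2 | x1 = max(a, b) on (0.40, 0.56) = 0.56
  ((x1 & x5) | x2) | (~x2 | x1) = max(a, b) on (0.60, 0.56) = 0.60
  → value = 0.6000
Under bounded:
  x1 & x5 = max(0, a+b−1) on (0.56, 0.87) = 0.43
  (x1 & x5) | x2 = min(1, a+b) on (0.43, 0.60) = 1.00
  ~x2 = 1 − 0.60 = 0.40
  ~x2 | x1 = min(1, a+b) on (0.40, 0.56) = 0.96
  ((x1 & x5) | x2) | (~x2 | x1) = min(1, a+b) on (1.00, 0.96) = 1.00
  → value = 1.0000
|0.6000 − 1.0000| = 0.400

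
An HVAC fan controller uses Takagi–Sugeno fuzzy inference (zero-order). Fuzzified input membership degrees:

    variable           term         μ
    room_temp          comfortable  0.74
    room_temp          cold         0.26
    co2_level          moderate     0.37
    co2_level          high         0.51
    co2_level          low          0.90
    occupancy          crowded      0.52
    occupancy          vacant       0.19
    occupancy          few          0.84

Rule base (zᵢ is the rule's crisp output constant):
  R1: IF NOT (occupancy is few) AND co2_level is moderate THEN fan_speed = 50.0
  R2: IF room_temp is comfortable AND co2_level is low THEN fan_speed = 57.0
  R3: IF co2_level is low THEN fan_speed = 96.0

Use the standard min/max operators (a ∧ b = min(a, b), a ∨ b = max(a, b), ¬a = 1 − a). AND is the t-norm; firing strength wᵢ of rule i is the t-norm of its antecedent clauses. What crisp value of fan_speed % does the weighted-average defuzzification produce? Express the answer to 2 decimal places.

75.88

R1 (z=50.0): ¬few=1−0.84=0.16, moderate=0.37; AND[min(a, b)] → w = 0.16
R2 (z=57.0): comfortable=0.74, low=0.90; AND[min(a, b)] → w = 0.74
R3 (z=96.0): low=0.90 → w = 0.90
Weighted average = (0.16·50.0 + 0.74·57.0 + 0.90·96.0) / (0.16 + 0.74 + 0.90)
  = 136.5800 / 1.8000 = 75.88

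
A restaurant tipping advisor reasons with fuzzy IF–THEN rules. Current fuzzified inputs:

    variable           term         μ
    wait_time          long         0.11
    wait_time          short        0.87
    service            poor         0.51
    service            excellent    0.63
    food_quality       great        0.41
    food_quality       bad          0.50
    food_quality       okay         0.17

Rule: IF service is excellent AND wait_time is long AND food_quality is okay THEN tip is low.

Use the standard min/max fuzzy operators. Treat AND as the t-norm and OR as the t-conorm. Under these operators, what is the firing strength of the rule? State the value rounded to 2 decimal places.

0.11

firing strength: excellent=0.63, long=0.11, okay=0.17; AND[min(a, b)] → w = 0.11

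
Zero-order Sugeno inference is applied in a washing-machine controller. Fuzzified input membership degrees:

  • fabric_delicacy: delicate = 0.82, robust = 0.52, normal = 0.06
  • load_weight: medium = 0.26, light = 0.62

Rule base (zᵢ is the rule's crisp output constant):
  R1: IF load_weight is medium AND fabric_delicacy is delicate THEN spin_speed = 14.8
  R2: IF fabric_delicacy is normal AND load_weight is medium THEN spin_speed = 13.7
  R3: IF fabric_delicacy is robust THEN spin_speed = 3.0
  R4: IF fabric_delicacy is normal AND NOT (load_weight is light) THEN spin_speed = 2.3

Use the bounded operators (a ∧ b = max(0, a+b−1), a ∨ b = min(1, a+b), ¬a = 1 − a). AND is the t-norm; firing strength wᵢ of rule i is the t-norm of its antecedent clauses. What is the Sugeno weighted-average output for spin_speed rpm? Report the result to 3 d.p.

4.573

R1 (z=14.8): medium=0.26, delicate=0.82; AND[max(0, a+b−1)] → w = 0.08
R2 (z=13.7): normal=0.06, medium=0.26; AND[max(0, a+b−1)] → w = 0.00
R3 (z=3.0): robust=0.52 → w = 0.52
R4 (z=2.3): normal=0.06, ¬light=1−0.62=0.38; AND[max(0, a+b−1)] → w = 0.00
Weighted average = (0.08·14.8 + 0.00·13.7 + 0.52·3.0 + 0.00·2.3) / (0.08 + 0.00 + 0.52 + 0.00)
  = 2.7440 / 0.6000 = 4.573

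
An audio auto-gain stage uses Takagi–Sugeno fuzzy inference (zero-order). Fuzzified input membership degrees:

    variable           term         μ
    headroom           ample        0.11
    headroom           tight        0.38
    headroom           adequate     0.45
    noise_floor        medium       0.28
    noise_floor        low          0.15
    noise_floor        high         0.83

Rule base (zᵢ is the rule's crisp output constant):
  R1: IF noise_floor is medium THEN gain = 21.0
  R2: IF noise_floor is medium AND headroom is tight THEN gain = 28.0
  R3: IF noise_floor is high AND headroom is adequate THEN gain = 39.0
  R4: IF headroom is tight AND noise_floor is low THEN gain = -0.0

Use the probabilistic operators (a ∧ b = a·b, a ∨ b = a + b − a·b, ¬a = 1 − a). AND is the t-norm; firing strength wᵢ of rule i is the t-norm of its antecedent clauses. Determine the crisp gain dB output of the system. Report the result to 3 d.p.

R1 (z=21.0): medium=0.28 → w = 0.2800
R2 (z=28.0): medium=0.28, tight=0.38; AND[a·b] → w = 0.1064
R3 (z=39.0): high=0.83, adequate=0.45; AND[a·b] → w = 0.3735
R4 (z=-0.0): tight=0.38, low=0.15; AND[a·b] → w = 0.0570
Weighted average = (0.2800·21.0 + 0.1064·28.0 + 0.3735·39.0 + 0.0570·-0.0) / (0.2800 + 0.1064 + 0.3735 + 0.0570)
  = 23.4257 / 0.8169 = 28.676

28.676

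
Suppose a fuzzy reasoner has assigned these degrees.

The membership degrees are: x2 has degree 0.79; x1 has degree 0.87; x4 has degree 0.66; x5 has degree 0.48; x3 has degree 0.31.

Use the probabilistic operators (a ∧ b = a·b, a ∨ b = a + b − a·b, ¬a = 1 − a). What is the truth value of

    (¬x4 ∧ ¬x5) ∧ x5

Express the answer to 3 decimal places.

¬x4 = 1 − 0.6600 = 0.3400
¬x5 = 1 − 0.4800 = 0.5200
¬x4 ∧ ¬x5 = a·b on (0.3400, 0.5200) = 0.1768
(¬x4 ∧ ¬x5) ∧ x5 = a·b on (0.1768, 0.4800) = 0.0849

0.085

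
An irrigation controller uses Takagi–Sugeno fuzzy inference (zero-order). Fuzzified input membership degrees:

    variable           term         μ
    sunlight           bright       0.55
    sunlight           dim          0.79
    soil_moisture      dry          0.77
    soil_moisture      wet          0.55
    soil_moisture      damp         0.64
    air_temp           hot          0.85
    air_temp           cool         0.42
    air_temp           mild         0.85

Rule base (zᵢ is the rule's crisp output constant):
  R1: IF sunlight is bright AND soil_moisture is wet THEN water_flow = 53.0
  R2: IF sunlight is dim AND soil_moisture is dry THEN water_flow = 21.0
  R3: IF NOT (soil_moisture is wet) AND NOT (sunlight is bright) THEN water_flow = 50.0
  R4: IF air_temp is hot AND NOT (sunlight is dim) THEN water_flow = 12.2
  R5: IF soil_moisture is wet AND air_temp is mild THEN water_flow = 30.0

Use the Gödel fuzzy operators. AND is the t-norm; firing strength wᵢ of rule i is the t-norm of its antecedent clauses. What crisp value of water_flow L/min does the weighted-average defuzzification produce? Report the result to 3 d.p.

34.341

R1 (z=53.0): bright=0.55, wet=0.55; AND[min(a, b)] → w = 0.55
R2 (z=21.0): dim=0.79, dry=0.77; AND[min(a, b)] → w = 0.77
R3 (z=50.0): ¬wet=1−0.55=0.45, ¬bright=1−0.55=0.45; AND[min(a, b)] → w = 0.45
R4 (z=12.2): hot=0.85, ¬dim=1−0.79=0.21; AND[min(a, b)] → w = 0.21
R5 (z=30.0): wet=0.55, mild=0.85; AND[min(a, b)] → w = 0.55
Weighted average = (0.55·53.0 + 0.77·21.0 + 0.45·50.0 + 0.21·12.2 + 0.55·30.0) / (0.55 + 0.77 + 0.45 + 0.21 + 0.55)
  = 86.8820 / 2.5300 = 34.341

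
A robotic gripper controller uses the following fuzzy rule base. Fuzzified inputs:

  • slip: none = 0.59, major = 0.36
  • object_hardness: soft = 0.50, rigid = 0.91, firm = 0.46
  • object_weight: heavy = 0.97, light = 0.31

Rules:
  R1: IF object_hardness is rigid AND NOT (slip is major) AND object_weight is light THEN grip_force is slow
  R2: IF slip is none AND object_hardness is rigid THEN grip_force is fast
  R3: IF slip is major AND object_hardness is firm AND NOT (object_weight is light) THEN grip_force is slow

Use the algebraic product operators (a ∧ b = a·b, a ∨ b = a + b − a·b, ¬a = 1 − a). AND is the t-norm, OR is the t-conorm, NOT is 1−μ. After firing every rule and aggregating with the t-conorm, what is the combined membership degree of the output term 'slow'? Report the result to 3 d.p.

0.274

R1: rigid=0.91, ¬major=1−0.36=0.64, light=0.31; AND[a·b] → w = 0.1805
R2: none=0.59, rigid=0.91; AND[a·b] → w = 0.5369
R3: major=0.36, firm=0.46, ¬light=1−0.31=0.69; AND[a·b] → w = 0.1143
Rules with consequent 'slow': {R1, R3} → strengths 0.1805, 0.1143
Aggregate via t-conorm [a + b − a·b]: 0.2742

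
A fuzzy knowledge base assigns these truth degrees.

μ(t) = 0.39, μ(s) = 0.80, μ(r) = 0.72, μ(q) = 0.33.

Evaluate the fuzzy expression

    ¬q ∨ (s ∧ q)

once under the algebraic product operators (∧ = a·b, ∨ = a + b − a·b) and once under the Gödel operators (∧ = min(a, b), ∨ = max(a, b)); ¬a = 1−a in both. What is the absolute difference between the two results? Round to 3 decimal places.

0.087

Under algebraic product:
  ¬q = 1 − 0.3300 = 0.6700
  s ∧ q = a·b on (0.8000, 0.3300) = 0.2640
  ¬q ∨ (s ∧ q) = a + b − a·b on (0.6700, 0.2640) = 0.7571
  → value = 0.7571
Under Gödel:
  ¬q = 1 − 0.33 = 0.67
  s ∧ q = min(a, b) on (0.80, 0.33) = 0.33
  ¬q ∨ (s ∧ q) = max(a, b) on (0.67, 0.33) = 0.67
  → value = 0.6700
|0.7571 − 0.6700| = 0.087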